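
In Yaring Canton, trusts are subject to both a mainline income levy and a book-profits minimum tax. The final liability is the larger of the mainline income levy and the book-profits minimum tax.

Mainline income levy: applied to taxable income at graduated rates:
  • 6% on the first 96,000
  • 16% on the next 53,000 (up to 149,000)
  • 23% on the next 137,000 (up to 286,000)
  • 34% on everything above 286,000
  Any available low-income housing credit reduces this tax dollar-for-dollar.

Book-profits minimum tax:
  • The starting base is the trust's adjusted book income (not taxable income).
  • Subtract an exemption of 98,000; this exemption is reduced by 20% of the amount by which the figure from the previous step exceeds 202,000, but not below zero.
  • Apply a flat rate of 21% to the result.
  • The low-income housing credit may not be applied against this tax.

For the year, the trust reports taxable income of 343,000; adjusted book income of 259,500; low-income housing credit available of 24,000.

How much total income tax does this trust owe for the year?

41,130

Book-profits minimum tax:
  Base (adjusted book income): 259,500
  Exemption: 98,000 − 20% × (259,500 − 202,000) = 98,000 − 11,500 = 86,500
  Base: 259,500 − 86,500 = 173,000
  173,000 × 21% = 36,330

Mainline income levy:
  96,000 × 6% = 5,760
  53,000 × 16% = 8,480
  137,000 × 23% = 31,510
  57,000 × 34% = 19,380
  → 65,130
  Less low-income housing credit 24,000 → 41,130

41,130 > 36,330, so the mainline income levy governs.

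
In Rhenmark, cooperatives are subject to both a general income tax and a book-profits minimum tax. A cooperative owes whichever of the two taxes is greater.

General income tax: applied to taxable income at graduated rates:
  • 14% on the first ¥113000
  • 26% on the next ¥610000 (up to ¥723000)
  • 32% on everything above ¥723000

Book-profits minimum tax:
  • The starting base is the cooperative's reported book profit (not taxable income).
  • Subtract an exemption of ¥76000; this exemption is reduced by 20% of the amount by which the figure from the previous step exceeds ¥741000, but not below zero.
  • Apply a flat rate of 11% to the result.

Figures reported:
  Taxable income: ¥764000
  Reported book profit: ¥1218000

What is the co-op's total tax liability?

Book-profits minimum tax:
  Base (reported book profit): ¥1218000
  Exemption: 20% × (¥1218000 − ¥741000) = ¥95400 ≥ ¥76000, so the exemption is fully phased out
  Base: ¥1218000 − ¥0 = ¥1218000
  ¥1218000 × 11% = ¥133980

General income tax:
  ¥113000 × 14% = ¥15820
  ¥610000 × 26% = ¥158600
  ¥41000 × 32% = ¥13120
  → ¥187540

¥187540 > ¥133980, so the general income tax governs.

¥187540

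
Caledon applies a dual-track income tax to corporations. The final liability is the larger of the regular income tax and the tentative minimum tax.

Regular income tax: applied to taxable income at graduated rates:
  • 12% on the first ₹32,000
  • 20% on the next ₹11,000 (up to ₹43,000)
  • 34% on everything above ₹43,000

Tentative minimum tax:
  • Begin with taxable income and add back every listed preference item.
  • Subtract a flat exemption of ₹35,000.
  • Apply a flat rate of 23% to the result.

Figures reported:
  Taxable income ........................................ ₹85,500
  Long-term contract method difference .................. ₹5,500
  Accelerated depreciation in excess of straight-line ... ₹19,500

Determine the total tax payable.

Tentative minimum tax:
  Adjusted income: ₹85,500 + ₹5,500 + ₹19,500 = ₹110,500
  Less exemption ₹35,000 → base ₹75,500
  ₹75,500 × 23% = ₹17,365

Regular income tax:
  ₹32,000 × 12% = ₹3,840
  ₹11,000 × 20% = ₹2,200
  ₹42,500 × 34% = ₹14,450
  → ₹20,490

₹20,490 > ₹17,365, so the regular income tax governs.

₹20,490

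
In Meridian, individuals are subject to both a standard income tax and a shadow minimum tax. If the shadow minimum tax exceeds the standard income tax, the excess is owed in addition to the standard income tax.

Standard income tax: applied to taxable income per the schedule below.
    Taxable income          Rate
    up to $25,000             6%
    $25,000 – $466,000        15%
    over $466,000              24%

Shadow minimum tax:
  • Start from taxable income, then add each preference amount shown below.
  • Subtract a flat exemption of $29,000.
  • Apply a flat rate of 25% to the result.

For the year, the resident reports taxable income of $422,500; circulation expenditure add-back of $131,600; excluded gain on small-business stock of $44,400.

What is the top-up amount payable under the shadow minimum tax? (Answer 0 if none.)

Shadow minimum tax:
  Adjusted income: $422,500 + $131,600 + $44,400 = $598,500
  Less exemption $29,000 → base $569,500
  $569,500 × 25% = $142,375

Standard income tax:
  $25,000 × 6% = $1,500
  $397,500 × 15% = $59,625
  → $61,125

Excess of shadow minimum tax over standard income tax: $142,375 − $61,125 = $81,250.

$81,250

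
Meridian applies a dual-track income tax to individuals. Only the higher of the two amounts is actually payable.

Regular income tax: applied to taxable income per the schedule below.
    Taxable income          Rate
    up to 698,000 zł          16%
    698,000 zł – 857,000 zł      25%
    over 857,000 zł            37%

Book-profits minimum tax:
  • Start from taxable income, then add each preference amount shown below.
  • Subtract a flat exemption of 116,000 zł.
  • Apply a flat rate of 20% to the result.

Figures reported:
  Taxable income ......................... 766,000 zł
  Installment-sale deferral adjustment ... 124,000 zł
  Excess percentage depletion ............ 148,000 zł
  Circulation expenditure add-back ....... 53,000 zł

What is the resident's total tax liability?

Regular income tax:
  698,000 zł × 16% = 111,680 zł
  68,000 zł × 25% = 17,000 zł
  → 128,680 zł

Book-profits minimum tax:
  Adjusted income: 766,000 zł + 124,000 zł + 148,000 zł + 53,000 zł = 1,091,000 zł
  Less exemption 116,000 zł → base 975,000 zł
  975,000 zł × 20% = 195,000 zł

195,000 zł > 128,680 zł, so the book-profits minimum tax is the binding amount.

195,000 zł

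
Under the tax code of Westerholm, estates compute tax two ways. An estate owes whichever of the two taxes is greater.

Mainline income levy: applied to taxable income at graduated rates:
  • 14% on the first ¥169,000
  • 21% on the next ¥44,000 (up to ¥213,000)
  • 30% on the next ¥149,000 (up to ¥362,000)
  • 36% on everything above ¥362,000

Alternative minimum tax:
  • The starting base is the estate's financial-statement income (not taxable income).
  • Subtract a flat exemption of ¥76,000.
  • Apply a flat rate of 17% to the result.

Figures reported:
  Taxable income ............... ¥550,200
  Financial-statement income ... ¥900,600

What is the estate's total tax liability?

Mainline income levy:
  ¥169,000 × 14% = ¥23,660
  ¥44,000 × 21% = ¥9,240
  ¥149,000 × 30% = ¥44,700
  ¥188,200 × 36% = ¥67,752
  → ¥145,352

Alternative minimum tax:
  Base (financial-statement income): ¥900,600
  Less exemption ¥76,000 → base ¥824,600
  ¥824,600 × 17% = ¥140,182

¥145,352 > ¥140,182, so the mainline income levy governs.

¥145,352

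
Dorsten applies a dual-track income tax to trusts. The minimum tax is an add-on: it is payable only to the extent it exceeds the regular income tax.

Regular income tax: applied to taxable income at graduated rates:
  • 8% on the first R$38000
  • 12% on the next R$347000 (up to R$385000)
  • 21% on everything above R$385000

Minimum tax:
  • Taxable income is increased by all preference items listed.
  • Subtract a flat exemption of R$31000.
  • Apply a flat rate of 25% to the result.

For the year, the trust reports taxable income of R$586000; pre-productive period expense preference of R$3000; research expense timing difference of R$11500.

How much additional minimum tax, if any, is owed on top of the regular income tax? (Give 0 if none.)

R$55485

Regular income tax:
  R$38000 × 8% = R$3040
  R$347000 × 12% = R$41640
  R$201000 × 21% = R$42210
  → R$86890

Minimum tax:
  Adjusted income: R$586000 + R$3000 + R$11500 = R$600500
  Less exemption R$31000 → base R$569500
  R$569500 × 25% = R$142375

Excess of minimum tax over regular income tax: R$142375 − R$86890 = R$55485.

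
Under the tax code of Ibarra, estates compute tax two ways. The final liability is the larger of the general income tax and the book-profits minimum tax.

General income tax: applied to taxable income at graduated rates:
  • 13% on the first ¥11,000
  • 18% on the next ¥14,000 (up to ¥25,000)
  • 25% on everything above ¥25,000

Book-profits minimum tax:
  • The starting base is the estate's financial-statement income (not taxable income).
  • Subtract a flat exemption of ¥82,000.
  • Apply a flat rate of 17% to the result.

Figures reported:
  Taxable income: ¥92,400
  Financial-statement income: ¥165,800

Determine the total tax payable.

General income tax:
  ¥11,000 × 13% = ¥1,430
  ¥14,000 × 18% = ¥2,520
  ¥67,400 × 25% = ¥16,850
  → ¥20,800

Book-profits minimum tax:
  Base (financial-statement income): ¥165,800
  Less exemption ¥82,000 → base ¥83,800
  ¥83,800 × 17% = ¥14,246

¥20,800 > ¥14,246, so the general income tax governs.

¥20,800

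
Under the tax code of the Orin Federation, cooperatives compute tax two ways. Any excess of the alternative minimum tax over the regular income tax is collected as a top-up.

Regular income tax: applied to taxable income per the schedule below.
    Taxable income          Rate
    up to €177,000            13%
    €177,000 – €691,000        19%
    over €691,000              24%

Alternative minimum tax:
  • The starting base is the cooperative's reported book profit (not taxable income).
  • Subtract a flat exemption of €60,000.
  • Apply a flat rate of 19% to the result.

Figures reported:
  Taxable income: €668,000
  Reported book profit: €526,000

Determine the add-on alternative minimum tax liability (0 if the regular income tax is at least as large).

€0

Regular income tax:
  €177,000 × 13% = €23,010
  €491,000 × 19% = €93,290
  → €116,300

Alternative minimum tax:
  Base (reported book profit): €526,000
  Less exemption €60,000 → base €466,000
  €466,000 × 19% = €88,540

€88,540 ≤ €116,300, so no add-on is due.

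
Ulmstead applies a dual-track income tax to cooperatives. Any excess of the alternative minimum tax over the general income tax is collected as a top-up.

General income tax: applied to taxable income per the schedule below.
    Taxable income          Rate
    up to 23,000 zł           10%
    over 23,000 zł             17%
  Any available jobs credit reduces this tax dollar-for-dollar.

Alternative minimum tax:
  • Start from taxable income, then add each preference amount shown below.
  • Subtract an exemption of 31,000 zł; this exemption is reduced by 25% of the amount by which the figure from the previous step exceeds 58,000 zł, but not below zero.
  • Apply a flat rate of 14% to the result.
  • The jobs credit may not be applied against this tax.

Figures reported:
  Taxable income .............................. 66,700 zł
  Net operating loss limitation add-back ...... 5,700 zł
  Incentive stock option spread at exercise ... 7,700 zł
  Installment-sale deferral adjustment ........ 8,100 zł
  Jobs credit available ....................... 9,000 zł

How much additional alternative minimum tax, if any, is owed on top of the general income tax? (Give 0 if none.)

General income tax:
  23,000 zł × 10% = 2,300 zł
  43,700 zł × 17% = 7,429 zł
  → 9,729 zł
  Less jobs credit 9,000 zł → 729 zł

Alternative minimum tax:
  Adjusted income: 66,700 zł + 5,700 zł + 7,700 zł + 8,100 zł = 88,200 zł
  Exemption: 31,000 zł − 25% × (88,200 zł − 58,000 zł) = 31,000 zł − 7,550 zł = 23,450 zł
  Base: 88,200 zł − 23,450 zł = 64,750 zł
  64,750 zł × 14% = 9,065 zł

Excess of alternative minimum tax over general income tax: 9,065 zł − 729 zł = 8,336 zł.

8,336 zł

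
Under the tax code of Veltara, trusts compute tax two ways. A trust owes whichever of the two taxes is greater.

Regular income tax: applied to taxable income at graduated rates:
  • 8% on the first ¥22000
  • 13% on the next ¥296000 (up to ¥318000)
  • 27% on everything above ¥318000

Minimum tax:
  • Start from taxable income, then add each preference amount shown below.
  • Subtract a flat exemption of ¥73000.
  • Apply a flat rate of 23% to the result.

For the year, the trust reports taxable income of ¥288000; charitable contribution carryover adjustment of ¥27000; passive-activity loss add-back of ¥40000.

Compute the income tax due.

Regular income tax:
  ¥22000 × 8% = ¥1760
  ¥266000 × 13% = ¥34580
  → ¥36340

Minimum tax:
  Adjusted income: ¥288000 + ¥27000 + ¥40000 = ¥355000
  Less exemption ¥73000 → base ¥282000
  ¥282000 × 23% = ¥64860

¥64860 > ¥36340, so the minimum tax is the binding amount.

¥64860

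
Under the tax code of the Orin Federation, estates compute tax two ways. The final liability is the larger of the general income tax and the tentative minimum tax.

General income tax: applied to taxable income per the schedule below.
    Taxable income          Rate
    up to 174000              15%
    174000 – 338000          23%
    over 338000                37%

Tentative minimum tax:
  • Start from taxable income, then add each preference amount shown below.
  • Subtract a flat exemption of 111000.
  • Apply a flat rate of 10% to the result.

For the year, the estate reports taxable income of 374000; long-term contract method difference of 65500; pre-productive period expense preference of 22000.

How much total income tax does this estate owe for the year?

77140

General income tax:
  174000 × 15% = 26100
  164000 × 23% = 37720
  36000 × 37% = 13320
  → 77140

Tentative minimum tax:
  Adjusted income: 374000 + 65500 + 22000 = 461500
  Less exemption 111000 → base 350500
  350500 × 10% = 35050

77140 > 35050, so the general income tax governs.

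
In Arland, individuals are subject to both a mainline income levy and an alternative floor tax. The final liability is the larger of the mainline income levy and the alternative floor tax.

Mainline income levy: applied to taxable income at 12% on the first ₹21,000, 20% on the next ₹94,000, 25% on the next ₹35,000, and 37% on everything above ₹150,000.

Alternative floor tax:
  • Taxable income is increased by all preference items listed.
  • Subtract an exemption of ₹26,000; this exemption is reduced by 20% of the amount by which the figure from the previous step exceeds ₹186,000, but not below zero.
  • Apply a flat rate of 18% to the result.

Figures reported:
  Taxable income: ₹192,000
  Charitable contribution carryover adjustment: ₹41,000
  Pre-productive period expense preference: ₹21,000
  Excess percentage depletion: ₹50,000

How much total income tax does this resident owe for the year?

₹54,288

Mainline income levy:
  ₹21,000 × 12% = ₹2,520
  ₹94,000 × 20% = ₹18,800
  ₹35,000 × 25% = ₹8,750
  ₹42,000 × 37% = ₹15,540
  → ₹45,610

Alternative floor tax:
  Adjusted income: ₹192,000 + ₹41,000 + ₹21,000 + ₹50,000 = ₹304,000
  Exemption: ₹26,000 − 20% × (₹304,000 − ₹186,000) = ₹26,000 − ₹23,600 = ₹2,400
  Base: ₹304,000 − ₹2,400 = ₹301,600
  ₹301,600 × 18% = ₹54,288

₹54,288 > ₹45,610, so the alternative floor tax is the binding amount.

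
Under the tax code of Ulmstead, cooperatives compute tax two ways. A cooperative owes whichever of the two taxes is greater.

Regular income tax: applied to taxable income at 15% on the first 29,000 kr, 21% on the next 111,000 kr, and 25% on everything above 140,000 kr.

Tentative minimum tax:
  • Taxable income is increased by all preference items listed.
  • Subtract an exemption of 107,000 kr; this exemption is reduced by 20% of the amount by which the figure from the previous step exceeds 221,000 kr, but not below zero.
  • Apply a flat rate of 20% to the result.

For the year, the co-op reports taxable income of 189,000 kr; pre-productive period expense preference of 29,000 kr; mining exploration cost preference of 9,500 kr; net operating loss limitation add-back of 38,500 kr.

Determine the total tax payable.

39,910 kr

Regular income tax:
  29,000 kr × 15% = 4,350 kr
  111,000 kr × 21% = 23,310 kr
  49,000 kr × 25% = 12,250 kr
  → 39,910 kr

Tentative minimum tax:
  Adjusted income: 189,000 kr + 29,000 kr + 9,500 kr + 38,500 kr = 266,000 kr
  Exemption: 107,000 kr − 20% × (266,000 kr − 221,000 kr) = 107,000 kr − 9,000 kr = 98,000 kr
  Base: 266,000 kr − 98,000 kr = 168,000 kr
  168,000 kr × 20% = 33,600 kr

39,910 kr > 33,600 kr, so the regular income tax governs.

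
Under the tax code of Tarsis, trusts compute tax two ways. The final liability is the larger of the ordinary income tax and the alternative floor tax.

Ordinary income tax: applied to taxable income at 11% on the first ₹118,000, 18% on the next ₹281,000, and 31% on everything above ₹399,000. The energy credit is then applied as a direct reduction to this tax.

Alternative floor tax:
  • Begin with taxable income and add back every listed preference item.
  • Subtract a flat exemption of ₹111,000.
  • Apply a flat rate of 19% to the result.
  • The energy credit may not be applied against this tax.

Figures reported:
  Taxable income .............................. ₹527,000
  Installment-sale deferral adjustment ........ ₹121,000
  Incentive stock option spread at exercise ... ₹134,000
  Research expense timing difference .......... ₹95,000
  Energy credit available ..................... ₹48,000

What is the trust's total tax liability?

Ordinary income tax:
  ₹118,000 × 11% = ₹12,980
  ₹281,000 × 18% = ₹50,580
  ₹128,000 × 31% = ₹39,680
  → ₹103,240
  Less energy credit ₹48,000 → ₹55,240

Alternative floor tax:
  Adjusted income: ₹527,000 + ₹121,000 + ₹134,000 + ₹95,000 = ₹877,000
  Less exemption ₹111,000 → base ₹766,000
  ₹766,000 × 19% = ₹145,540

₹145,540 > ₹55,240, so the alternative floor tax is the binding amount.

₹145,540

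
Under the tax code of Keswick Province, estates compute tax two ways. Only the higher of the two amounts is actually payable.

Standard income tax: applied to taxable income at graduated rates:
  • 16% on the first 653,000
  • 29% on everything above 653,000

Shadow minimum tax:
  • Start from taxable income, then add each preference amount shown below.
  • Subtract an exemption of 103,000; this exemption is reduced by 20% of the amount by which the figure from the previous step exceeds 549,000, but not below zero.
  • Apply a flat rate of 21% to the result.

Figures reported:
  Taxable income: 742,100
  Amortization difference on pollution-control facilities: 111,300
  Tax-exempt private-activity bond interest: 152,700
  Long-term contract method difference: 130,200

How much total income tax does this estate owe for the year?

238,623

Standard income tax:
  653,000 × 16% = 104,480
  89,100 × 29% = 25,839
  → 130,319

Shadow minimum tax:
  Adjusted income: 742,100 + 111,300 + 152,700 + 130,200 = 1,136,300
  Exemption: 20% × (1,136,300 − 549,000) = 117,460 ≥ 103,000, so the exemption is fully phased out
  Base: 1,136,300 − 0 = 1,136,300
  1,136,300 × 21% = 238,623

238,623 > 130,319, so the shadow minimum tax is the binding amount.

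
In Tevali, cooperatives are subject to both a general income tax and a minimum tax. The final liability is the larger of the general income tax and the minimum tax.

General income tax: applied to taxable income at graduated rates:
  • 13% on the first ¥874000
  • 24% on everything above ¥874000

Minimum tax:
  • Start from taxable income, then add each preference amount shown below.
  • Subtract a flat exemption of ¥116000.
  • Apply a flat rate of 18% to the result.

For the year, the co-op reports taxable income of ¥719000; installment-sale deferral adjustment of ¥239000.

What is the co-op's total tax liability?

¥151560

General income tax:
  ¥719000 × 13% = ¥93470

Minimum tax:
  Adjusted income: ¥719000 + ¥239000 = ¥958000
  Less exemption ¥116000 → base ¥842000
  ¥842000 × 18% = ¥151560

¥151560 > ¥93470, so the minimum tax is the binding amount.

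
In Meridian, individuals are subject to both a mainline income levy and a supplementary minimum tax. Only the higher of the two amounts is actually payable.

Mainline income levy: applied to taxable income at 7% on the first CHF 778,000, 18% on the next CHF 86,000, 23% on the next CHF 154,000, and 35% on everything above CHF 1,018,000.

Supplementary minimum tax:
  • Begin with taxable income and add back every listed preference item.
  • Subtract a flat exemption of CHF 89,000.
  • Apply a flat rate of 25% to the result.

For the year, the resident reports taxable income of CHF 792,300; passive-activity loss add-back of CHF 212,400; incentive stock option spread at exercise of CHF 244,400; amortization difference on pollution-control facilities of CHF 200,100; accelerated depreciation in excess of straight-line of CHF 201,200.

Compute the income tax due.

CHF 390,350

Mainline income levy:
  CHF 778,000 × 7% = CHF 54,460
  CHF 14,300 × 18% = CHF 2,574
  → CHF 57,034

Supplementary minimum tax:
  Adjusted income: CHF 792,300 + CHF 212,400 + CHF 244,400 + CHF 200,100 + CHF 201,200 = CHF 1,650,400
  Less exemption CHF 89,000 → base CHF 1,561,400
  CHF 1,561,400 × 25% = CHF 390,350

CHF 390,350 > CHF 57,034, so the supplementary minimum tax is the binding amount.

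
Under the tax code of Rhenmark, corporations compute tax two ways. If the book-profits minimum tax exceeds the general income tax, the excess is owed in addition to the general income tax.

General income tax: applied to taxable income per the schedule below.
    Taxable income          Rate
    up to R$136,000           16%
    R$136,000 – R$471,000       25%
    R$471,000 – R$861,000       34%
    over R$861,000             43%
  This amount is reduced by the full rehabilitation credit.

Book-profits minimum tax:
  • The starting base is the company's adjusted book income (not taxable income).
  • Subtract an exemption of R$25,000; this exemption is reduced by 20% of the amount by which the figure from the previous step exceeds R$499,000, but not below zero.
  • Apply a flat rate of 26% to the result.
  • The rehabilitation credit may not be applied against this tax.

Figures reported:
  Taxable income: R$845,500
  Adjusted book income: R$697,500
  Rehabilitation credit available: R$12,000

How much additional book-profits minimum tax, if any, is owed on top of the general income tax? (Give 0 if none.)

R$0

Book-profits minimum tax:
  Base (adjusted book income): R$697,500
  Exemption: 20% × (R$697,500 − R$499,000) = R$39,700 ≥ R$25,000, so the exemption is fully phased out
  Base: R$697,500 − R$0 = R$697,500
  R$697,500 × 26% = R$181,350

General income tax:
  R$136,000 × 16% = R$21,760
  R$335,000 × 25% = R$83,750
  R$374,500 × 34% = R$127,330
  → R$232,840
  Less rehabilitation credit R$12,000 → R$220,840

R$181,350 ≤ R$220,840, so no add-on is due.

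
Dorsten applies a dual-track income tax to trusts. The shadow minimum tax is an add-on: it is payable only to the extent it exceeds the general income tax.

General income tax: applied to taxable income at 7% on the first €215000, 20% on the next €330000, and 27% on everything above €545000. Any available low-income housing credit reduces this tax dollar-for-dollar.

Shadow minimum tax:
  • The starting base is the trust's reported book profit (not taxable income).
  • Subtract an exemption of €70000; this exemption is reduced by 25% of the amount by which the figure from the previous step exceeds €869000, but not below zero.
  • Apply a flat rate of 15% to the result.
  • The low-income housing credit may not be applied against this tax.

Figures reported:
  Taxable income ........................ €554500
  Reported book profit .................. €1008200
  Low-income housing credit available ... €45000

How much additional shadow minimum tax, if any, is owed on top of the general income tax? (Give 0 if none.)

€107335

General income tax:
  €215000 × 7% = €15050
  €330000 × 20% = €66000
  €9500 × 27% = €2565
  → €83615
  Less low-income housing credit €45000 → €38615

Shadow minimum tax:
  Base (reported book profit): €1008200
  Exemption: €70000 − 25% × (€1008200 − €869000) = €70000 − €34800 = €35200
  Base: €1008200 − €35200 = €973000
  €973000 × 15% = €145950

Excess of shadow minimum tax over general income tax: €145950 − €38615 = €107335.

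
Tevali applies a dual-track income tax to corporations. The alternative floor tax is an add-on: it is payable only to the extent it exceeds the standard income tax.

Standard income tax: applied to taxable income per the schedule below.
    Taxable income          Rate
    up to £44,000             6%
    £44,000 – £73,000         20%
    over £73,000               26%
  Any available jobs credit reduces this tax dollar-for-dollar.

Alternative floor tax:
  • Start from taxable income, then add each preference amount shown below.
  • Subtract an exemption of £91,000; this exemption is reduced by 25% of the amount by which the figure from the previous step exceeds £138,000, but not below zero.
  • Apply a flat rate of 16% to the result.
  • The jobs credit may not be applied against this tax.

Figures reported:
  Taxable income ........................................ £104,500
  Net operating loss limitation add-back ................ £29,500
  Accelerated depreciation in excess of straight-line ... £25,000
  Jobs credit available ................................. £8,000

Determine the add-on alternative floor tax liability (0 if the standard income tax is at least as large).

£3,090

Alternative floor tax:
  Adjusted income: £104,500 + £29,500 + £25,000 = £159,000
  Exemption: £91,000 − 25% × (£159,000 − £138,000) = £91,000 − £5,250 = £85,750
  Base: £159,000 − £85,750 = £73,250
  £73,250 × 16% = £11,720

Standard income tax:
  £44,000 × 6% = £2,640
  £29,000 × 20% = £5,800
  £31,500 × 26% = £8,190
  → £16,630
  Less jobs credit £8,000 → £8,630

Excess of alternative floor tax over standard income tax: £11,720 − £8,630 = £3,090.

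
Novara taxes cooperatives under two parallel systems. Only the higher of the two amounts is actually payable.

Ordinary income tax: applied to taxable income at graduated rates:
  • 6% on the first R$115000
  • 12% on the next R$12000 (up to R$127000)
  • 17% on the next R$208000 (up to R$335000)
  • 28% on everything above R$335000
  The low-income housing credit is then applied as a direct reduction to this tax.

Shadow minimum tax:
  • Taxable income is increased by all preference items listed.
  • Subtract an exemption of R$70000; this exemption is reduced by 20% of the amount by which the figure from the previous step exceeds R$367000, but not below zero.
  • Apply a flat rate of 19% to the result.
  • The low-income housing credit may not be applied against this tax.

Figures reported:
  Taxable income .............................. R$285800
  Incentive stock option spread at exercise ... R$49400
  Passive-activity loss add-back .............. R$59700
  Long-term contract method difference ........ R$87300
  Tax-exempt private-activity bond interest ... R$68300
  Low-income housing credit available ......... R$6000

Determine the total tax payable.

R$98268

Shadow minimum tax:
  Adjusted income: R$285800 + R$49400 + R$59700 + R$87300 + R$68300 = R$550500
  Exemption: R$70000 − 20% × (R$550500 − R$367000) = R$70000 − R$36700 = R$33300
  Base: R$550500 − R$33300 = R$517200
  R$517200 × 19% = R$98268

Ordinary income tax:
  R$115000 × 6% = R$6900
  R$12000 × 12% = R$1440
  R$158800 × 17% = R$26996
  → R$35336
  Less low-income housing credit R$6000 → R$29336

R$98268 > R$29336, so the shadow minimum tax is the binding amount.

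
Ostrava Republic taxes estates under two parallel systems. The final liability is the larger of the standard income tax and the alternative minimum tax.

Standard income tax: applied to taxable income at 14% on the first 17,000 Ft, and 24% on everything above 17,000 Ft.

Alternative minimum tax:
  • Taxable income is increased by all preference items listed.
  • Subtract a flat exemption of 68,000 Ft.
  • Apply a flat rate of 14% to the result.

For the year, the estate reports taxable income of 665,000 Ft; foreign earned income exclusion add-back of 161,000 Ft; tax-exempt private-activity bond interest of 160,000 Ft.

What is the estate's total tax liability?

Alternative minimum tax:
  Adjusted income: 665,000 Ft + 161,000 Ft + 160,000 Ft = 986,000 Ft
  Less exemption 68,000 Ft → base 918,000 Ft
  918,000 Ft × 14% = 128,520 Ft

Standard income tax:
  17,000 Ft × 14% = 2,380 Ft
  648,000 Ft × 24% = 155,520 Ft
  → 157,900 Ft

157,900 Ft > 128,520 Ft, so the standard income tax governs.

157,900 Ft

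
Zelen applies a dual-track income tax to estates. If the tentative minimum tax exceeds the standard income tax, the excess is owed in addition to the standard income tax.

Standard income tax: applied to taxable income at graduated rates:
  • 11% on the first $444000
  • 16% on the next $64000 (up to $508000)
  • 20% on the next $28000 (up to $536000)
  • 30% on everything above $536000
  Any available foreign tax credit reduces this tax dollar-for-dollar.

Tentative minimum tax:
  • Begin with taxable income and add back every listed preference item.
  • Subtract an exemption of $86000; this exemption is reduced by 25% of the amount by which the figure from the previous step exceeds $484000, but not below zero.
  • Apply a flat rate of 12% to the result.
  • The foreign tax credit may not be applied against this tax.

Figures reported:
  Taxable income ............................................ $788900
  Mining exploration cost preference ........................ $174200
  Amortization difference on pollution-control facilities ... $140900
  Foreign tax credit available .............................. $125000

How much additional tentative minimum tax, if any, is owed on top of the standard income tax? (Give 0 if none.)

$116930

Standard income tax:
  $444000 × 11% = $48840
  $64000 × 16% = $10240
  $28000 × 20% = $5600
  $252900 × 30% = $75870
  → $140550
  Less foreign tax credit $125000 → $15550

Tentative minimum tax:
  Adjusted income: $788900 + $174200 + $140900 = $1104000
  Exemption: 25% × ($1104000 − $484000) = $155000 ≥ $86000, so the exemption is fully phased out
  Base: $1104000 − $0 = $1104000
  $1104000 × 12% = $132480

Excess of tentative minimum tax over standard income tax: $132480 − $15550 = $116930.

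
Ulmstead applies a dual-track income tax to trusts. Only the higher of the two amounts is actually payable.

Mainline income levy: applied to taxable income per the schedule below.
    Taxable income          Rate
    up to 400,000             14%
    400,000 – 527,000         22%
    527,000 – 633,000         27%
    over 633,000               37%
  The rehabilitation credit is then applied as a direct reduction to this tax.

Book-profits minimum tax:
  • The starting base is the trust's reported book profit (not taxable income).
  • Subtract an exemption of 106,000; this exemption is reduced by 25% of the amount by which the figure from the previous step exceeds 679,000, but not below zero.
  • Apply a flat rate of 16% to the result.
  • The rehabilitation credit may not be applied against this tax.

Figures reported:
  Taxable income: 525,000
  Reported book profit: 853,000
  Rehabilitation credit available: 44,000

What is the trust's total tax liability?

Book-profits minimum tax:
  Base (reported book profit): 853,000
  Exemption: 106,000 − 25% × (853,000 − 679,000) = 106,000 − 43,500 = 62,500
  Base: 853,000 − 62,500 = 790,500
  790,500 × 16% = 126,480

Mainline income levy:
  400,000 × 14% = 56,000
  125,000 × 22% = 27,500
  → 83,500
  Less rehabilitation credit 44,000 → 39,500

126,480 > 39,500, so the book-profits minimum tax is the binding amount.

126,480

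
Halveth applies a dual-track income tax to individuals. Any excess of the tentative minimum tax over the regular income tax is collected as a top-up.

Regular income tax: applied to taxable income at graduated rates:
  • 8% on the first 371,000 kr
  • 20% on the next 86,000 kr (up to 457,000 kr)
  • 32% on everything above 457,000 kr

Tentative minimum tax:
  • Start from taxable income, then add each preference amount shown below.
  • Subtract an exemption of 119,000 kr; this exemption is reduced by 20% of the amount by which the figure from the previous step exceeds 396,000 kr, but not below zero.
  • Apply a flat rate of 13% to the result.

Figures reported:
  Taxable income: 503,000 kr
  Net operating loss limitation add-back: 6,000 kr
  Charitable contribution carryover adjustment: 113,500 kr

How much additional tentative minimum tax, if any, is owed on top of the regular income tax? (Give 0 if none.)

9,744 kr

Tentative minimum tax:
  Adjusted income: 503,000 kr + 6,000 kr + 113,500 kr = 622,500 kr
  Exemption: 119,000 kr − 20% × (622,500 kr − 396,000 kr) = 119,000 kr − 45,300 kr = 73,700 kr
  Base: 622,500 kr − 73,700 kr = 548,800 kr
  548,800 kr × 13% = 71,344 kr

Regular income tax:
  371,000 kr × 8% = 29,680 kr
  86,000 kr × 20% = 17,200 kr
  46,000 kr × 32% = 14,720 kr
  → 61,600 kr

Excess of tentative minimum tax over regular income tax: 71,344 kr − 61,600 kr = 9,744 kr.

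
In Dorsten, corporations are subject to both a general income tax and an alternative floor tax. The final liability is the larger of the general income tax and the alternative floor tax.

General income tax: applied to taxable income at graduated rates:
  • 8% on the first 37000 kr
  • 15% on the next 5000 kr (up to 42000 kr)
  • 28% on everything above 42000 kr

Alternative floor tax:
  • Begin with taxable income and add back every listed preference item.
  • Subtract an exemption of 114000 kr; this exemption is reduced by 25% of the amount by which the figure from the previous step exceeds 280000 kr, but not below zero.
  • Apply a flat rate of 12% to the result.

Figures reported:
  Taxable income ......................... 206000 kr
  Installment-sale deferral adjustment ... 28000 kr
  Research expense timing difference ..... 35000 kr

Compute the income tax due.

49630 kr

Alternative floor tax:
  Adjusted income: 206000 kr + 28000 kr + 35000 kr = 269000 kr
  Exemption: 269000 kr ≤ 280000 kr, so full 114000 kr applies
  Base: 269000 kr − 114000 kr = 155000 kr
  155000 kr × 12% = 18600 kr

General income tax:
  37000 kr × 8% = 2960 kr
  5000 kr × 15% = 750 kr
  164000 kr × 28% = 45920 kr
  → 49630 kr

49630 kr > 18600 kr, so the general income tax governs.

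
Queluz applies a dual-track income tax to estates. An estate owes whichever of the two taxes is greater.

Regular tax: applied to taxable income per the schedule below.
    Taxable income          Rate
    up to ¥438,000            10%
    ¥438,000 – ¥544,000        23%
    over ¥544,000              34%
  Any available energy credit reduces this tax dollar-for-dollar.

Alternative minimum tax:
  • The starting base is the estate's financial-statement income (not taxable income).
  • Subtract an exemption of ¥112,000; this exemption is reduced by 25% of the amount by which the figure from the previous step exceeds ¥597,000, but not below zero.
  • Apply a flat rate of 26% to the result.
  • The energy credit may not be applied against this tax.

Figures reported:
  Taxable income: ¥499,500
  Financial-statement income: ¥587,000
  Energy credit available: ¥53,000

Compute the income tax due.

¥123,500

Alternative minimum tax:
  Base (financial-statement income): ¥587,000
  Exemption: ¥587,000 ≤ ¥597,000, so full ¥112,000 applies
  Base: ¥587,000 − ¥112,000 = ¥475,000
  ¥475,000 × 26% = ¥123,500

Regular tax:
  ¥438,000 × 10% = ¥43,800
  ¥61,500 × 23% = ¥14,145
  → ¥57,945
  Less energy credit ¥53,000 → ¥4,945

¥123,500 > ¥4,945, so the alternative minimum tax is the binding amount.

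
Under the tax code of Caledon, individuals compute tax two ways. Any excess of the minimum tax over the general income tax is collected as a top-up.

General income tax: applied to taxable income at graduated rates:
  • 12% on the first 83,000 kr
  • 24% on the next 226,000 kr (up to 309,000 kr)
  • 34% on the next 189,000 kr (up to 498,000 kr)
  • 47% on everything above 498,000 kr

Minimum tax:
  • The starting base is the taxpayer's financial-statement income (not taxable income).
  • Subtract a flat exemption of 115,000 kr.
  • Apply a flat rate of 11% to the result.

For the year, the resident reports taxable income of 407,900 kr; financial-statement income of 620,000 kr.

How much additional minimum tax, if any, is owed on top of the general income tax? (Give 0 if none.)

General income tax:
  83,000 kr × 12% = 9,960 kr
  226,000 kr × 24% = 54,240 kr
  98,900 kr × 34% = 33,626 kr
  → 97,826 kr

Minimum tax:
  Base (financial-statement income): 620,000 kr
  Less exemption 115,000 kr → base 505,000 kr
  505,000 kr × 11% = 55,550 kr

55,550 kr ≤ 97,826 kr, so no add-on is due.

0 kr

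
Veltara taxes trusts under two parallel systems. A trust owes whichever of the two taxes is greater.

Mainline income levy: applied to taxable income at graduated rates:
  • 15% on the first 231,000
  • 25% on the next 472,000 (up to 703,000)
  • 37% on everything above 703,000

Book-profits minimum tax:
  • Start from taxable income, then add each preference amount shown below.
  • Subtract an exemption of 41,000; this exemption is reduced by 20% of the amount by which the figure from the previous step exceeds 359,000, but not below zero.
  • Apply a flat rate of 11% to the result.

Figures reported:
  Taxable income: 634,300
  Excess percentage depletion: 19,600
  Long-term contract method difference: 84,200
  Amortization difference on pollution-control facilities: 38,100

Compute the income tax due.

135,475

Book-profits minimum tax:
  Adjusted income: 634,300 + 19,600 + 84,200 + 38,100 = 776,200
  Exemption: 20% × (776,200 − 359,000) = 83,440 ≥ 41,000, so the exemption is fully phased out
  Base: 776,200 − 0 = 776,200
  776,200 × 11% = 85,382

Mainline income levy:
  231,000 × 15% = 34,650
  403,300 × 25% = 100,825
  → 135,475

135,475 > 85,382, so the mainline income levy governs.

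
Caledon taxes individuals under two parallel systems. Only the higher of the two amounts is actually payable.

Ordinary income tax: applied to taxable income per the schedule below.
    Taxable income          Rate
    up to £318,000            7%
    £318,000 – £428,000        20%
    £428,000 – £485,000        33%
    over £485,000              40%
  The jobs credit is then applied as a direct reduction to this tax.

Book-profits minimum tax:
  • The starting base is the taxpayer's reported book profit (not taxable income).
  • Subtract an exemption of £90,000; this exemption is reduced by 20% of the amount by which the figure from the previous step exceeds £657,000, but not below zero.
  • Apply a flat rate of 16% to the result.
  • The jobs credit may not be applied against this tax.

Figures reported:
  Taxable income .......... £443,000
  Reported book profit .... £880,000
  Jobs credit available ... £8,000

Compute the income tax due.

£133,536

Book-profits minimum tax:
  Base (reported book profit): £880,000
  Exemption: £90,000 − 20% × (£880,000 − £657,000) = £90,000 − £44,600 = £45,400
  Base: £880,000 − £45,400 = £834,600
  £834,600 × 16% = £133,536

Ordinary income tax:
  £318,000 × 7% = £22,260
  £110,000 × 20% = £22,000
  £15,000 × 33% = £4,950
  → £49,210
  Less jobs credit £8,000 → £41,210

£133,536 > £41,210, so the book-profits minimum tax is the binding amount.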